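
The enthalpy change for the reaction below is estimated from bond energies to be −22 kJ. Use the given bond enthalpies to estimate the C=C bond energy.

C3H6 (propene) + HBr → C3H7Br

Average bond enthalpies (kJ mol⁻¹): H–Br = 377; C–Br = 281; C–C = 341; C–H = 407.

D(C=C) ≈ 630 kJ/mol

Let D be the C=C bond energy.
Σ(broken) = 1×341 + 6×407 + 1×D + 1×377 = 3160 + D
Σ(formed) = 1×281 + 2×341 + 7×407 = 3812
ΔH = Σ(broken) − Σ(formed) = (3160 + D) − (3812) = −652 + D
Setting this equal to −22 kJ gives D = 630 kJ/mol.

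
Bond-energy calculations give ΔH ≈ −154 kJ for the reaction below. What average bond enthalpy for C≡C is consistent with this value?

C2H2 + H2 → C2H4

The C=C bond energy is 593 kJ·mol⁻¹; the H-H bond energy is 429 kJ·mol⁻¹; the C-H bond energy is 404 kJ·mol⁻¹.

Let D be the C≡C bond energy.
Σ(broken) = 1×D + 2×404 + 1×429 = 1237 + D
Σ(formed) = 4×404 + 1×593 = 2209
ΔH = Σ(broken) − Σ(formed) = (1237 + D) − (2209) = −972 + D
Setting this equal to −154 kJ gives D = 818 kJ/mol.

D(C≡C) ≈ 818 kJ/mol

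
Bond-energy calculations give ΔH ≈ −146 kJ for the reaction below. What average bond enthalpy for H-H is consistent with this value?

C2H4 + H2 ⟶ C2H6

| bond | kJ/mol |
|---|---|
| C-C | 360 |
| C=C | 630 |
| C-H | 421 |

D(H-H) ≈ 426 kJ/mol

Let D be the H-H bond energy.
Σ(broken) = 4×421 + 1×630 + 1×D = 2314 + D
Σ(formed) = 1×360 + 6×421 = 2886
ΔH = Σ(broken) − Σ(formed) = (2314 + D) − (2886) = −572 + D
Setting this equal to −146 kJ gives D = 426 kJ/mol.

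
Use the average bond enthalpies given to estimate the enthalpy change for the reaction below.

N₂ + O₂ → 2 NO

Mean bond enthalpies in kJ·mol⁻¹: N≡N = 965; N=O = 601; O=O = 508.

ΔH ≈ +271 kJ

Bonds broken (reactants):
  N≡N: 1 × 965 = 965
  O=O: 1 × 508 = 508
  Σ(broken) = 1473 kJ
Bonds formed (products):
  N=O: 2 × 601 = 1202
  Σ(formed) = 1202 kJ
ΔH = Σ(broken) − Σ(formed) = 1473 − 1202 = +271 kJ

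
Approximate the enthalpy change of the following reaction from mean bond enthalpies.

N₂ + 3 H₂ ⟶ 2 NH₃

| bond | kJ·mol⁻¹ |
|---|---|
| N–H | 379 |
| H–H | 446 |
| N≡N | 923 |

Bonds broken (reactants):
  H–H: 3 × 446 = 1338
  N≡N: 1 × 923 = 923
  Σ(broken) = 2261 kJ
Bonds formed (products):
  N–H: 6 × 379 = 2274
  Σ(formed) = 2274 kJ
ΔH = Σ(broken) − Σ(formed) = 2261 − 2274 = −13 kJ

ΔH ≈ −13 kJ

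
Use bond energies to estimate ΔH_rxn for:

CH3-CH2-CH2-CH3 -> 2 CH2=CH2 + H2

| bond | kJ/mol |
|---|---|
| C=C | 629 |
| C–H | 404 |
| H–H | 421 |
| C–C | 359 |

ΔH ≈ +206 kJ

Bonds broken (reactants):
  C–C: 3 × 359 = 1077
  C–H: 10 × 404 = 4040
  Σ(broken) = 5117 kJ
Bonds formed (products):
  C–H: 8 × 404 = 3232
  C=C: 2 × 629 = 1258
  H–H: 1 × 421 = 421
  Σ(formed) = 4911 kJ
ΔH = Σ(broken) − Σ(formed) = 5117 − 4911 = +206 kJ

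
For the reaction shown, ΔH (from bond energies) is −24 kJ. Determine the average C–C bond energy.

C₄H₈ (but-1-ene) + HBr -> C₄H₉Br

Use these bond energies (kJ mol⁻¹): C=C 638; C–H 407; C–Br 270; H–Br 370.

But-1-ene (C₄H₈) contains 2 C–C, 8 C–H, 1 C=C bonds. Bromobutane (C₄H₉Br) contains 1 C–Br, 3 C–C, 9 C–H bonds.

D(C–C) ≈ 355 kJ/mol

Let D be the C–C bond energy.
Σ(broken) = 2×D + 8×407 + 1×638 + 1×370 = 4264 + 2D
Σ(formed) = 1×270 + 3×D + 9×407 = 3933 + 3D
ΔH = Σ(broken) − Σ(formed) = (4264 + 2D) − (3933 + 3D) = +331 − D
Setting this equal to −24 kJ gives D = 355 kJ/mol.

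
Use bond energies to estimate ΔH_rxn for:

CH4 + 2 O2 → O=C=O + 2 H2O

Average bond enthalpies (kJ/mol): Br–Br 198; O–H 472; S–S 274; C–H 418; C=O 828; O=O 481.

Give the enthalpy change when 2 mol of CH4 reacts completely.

Bonds broken (reactants):
  C–H: 4 × 418 = 1672
  O=O: 2 × 481 = 962
  Σ(broken) = 2634 kJ
Bonds formed (products):
  C=O: 2 × 828 = 1656
  O–H: 4 × 472 = 1888
  Σ(formed) = 3544 kJ
ΔH = Σ(broken) − Σ(formed) = 2634 − 3544 = −910 kJ
For 2× the reaction as written: 2 × (−910) = −1820 kJ

ΔH = −1820 kJ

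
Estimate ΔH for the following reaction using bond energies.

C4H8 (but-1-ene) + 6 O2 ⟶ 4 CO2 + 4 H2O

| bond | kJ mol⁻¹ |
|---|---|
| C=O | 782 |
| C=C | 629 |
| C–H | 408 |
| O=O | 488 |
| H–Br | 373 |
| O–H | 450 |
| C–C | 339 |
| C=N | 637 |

Bonds broken (reactants):
  C–C: 2 × 339 = 678
  C–H: 8 × 408 = 3264
  C=C: 1 × 629 = 629
  O=O: 6 × 488 = 2928
  Σ(broken) = 7499 kJ
Bonds formed (products):
  C=O: 8 × 782 = 6256
  O–H: 8 × 450 = 3600
  Σ(formed) = 9856 kJ
ΔH = Σ(broken) − Σ(formed) = 7499 − 9856 = −2357 kJ

ΔH ≈ −2357 kJ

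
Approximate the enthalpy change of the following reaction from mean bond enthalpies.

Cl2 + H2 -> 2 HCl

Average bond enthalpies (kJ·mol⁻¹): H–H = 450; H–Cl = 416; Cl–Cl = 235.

Bonds broken (reactants):
  Cl–Cl: 1 × 235 = 235
  H–H: 1 × 450 = 450
  Σ(broken) = 685 kJ
Bonds formed (products):
  H–Cl: 2 × 416 = 832
  Σ(formed) = 832 kJ
ΔH = Σ(broken) − Σ(formed) = 685 − 832 = −147 kJ

ΔH ≈ −147 kJ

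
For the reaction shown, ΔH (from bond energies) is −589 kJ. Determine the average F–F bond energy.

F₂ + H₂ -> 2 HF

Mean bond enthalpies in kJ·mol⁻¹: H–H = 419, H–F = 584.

Let D be the F–F bond energy.
Σ(broken) = 1×D + 1×419 = 419 + D
Σ(formed) = 2×584 = 1168
ΔH = Σ(broken) − Σ(formed) = (419 + D) − (1168) = −749 + D
Setting this equal to −589 kJ gives D = 160 kJ/mol.

D(F–F) ≈ 160 kJ/mol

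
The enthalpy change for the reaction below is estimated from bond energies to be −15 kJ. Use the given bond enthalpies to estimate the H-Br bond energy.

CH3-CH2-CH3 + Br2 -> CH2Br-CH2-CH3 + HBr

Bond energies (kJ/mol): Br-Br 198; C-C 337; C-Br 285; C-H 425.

Let D be the H-Br bond energy.
Σ(broken) = 1×198 + 2×337 + 8×425 = 4272
Σ(formed) = 1×285 + 2×337 + 7×425 + 1×D = 3934 + D
ΔH = Σ(broken) − Σ(formed) = (4272) − (3934 + D) = +338 − D
Setting this equal to −15 kJ gives D = 353 kJ/mol.

D(H-Br) ≈ 353 kJ/mol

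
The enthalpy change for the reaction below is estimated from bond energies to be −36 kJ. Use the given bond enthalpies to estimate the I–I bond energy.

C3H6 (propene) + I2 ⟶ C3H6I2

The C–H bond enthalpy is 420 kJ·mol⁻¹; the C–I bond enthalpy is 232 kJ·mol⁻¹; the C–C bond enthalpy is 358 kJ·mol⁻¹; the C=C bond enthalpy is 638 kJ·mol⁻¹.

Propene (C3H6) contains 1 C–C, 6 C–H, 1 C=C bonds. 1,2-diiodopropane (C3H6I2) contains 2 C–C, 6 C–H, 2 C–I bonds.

D(I–I) ≈ 148 kJ/mol

Let D be the I–I bond energy.
Σ(broken) = 1×358 + 6×420 + 1×638 + 1×D = 3516 + D
Σ(formed) = 2×358 + 6×420 + 2×232 = 3700
ΔH = Σ(broken) − Σ(formed) = (3516 + D) − (3700) = −184 + D
Setting this equal to −36 kJ gives D = 148 kJ/mol.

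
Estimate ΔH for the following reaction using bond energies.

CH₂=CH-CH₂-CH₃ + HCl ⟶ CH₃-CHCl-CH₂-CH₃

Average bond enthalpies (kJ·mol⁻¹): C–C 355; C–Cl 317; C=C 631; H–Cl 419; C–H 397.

Bonds broken (reactants):
  C–C: 2 × 355 = 710
  C–H: 8 × 397 = 3176
  C=C: 1 × 631 = 631
  H–Cl: 1 × 419 = 419
  Σ(broken) = 4936 kJ
Bonds formed (products):
  C–C: 3 × 355 = 1065
  C–Cl: 1 × 317 = 317
  C–H: 9 × 397 = 3573
  Σ(formed) = 4955 kJ
ΔH = Σ(broken) − Σ(formed) = 4936 − 4955 = −19 kJ

ΔH ≈ −19 kJ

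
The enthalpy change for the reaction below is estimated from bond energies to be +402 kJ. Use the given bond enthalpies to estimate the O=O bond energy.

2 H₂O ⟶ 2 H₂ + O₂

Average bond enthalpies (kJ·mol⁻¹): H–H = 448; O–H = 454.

D(O=O) ≈ 518 kJ/mol

Let D be the O=O bond energy.
Σ(broken) = 4×454 = 1816
Σ(formed) = 2×448 + 1×D = 896 + D
ΔH = Σ(broken) − Σ(formed) = (1816) − (896 + D) = +920 − D
Setting this equal to +402 kJ gives D = 518 kJ/mol.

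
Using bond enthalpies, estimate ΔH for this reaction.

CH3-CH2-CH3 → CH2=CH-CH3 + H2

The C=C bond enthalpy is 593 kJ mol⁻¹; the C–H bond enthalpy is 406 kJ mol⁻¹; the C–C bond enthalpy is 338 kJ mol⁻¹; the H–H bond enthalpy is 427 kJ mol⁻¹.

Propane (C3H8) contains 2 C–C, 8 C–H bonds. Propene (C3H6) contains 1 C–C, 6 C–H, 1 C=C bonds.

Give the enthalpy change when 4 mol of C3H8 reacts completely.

ΔH = +520 kJ

Bonds broken (reactants):
  C–C: 2 × 338 = 676
  C–H: 8 × 406 = 3248
  Σ(broken) = 3924 kJ
Bonds formed (products):
  C–C: 1 × 338 = 338
  C–H: 6 × 406 = 2436
  C=C: 1 × 593 = 593
  H–H: 1 × 427 = 427
  Σ(formed) = 3794 kJ
ΔH = Σ(broken) − Σ(formed) = 3924 − 3794 = +130 kJ
For 4× the reaction as written: 4 × (+130) = +520 kJ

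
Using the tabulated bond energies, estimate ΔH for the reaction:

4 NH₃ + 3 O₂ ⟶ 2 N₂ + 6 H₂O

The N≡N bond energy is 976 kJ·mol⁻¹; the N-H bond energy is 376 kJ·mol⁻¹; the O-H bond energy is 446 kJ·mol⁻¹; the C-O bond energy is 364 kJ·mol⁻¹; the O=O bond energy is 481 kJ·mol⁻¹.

ΔH ≈ −1349 kJ

Bonds broken (reactants):
  N-H: 12 × 376 = 4512
  O=O: 3 × 481 = 1443
  Σ(broken) = 5955 kJ
Bonds formed (products):
  N≡N: 2 × 976 = 1952
  O-H: 12 × 446 = 5352
  Σ(formed) = 7304 kJ
ΔH = Σ(broken) − Σ(formed) = 5955 − 7304 = −1349 kJ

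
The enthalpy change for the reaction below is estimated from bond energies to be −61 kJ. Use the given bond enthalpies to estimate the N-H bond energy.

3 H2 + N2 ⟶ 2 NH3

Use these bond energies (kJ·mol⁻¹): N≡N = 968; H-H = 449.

Let D be the N-H bond energy.
Σ(broken) = 3×449 + 1×968 = 2315
Σ(formed) = 6×D = 6D
ΔH = Σ(broken) − Σ(formed) = (2315) − (6D) = +2315 − 6D
Setting this equal to −61 kJ gives 6D = 2376, so D = 396 kJ/mol.

D(N-H) ≈ 396 kJ/mol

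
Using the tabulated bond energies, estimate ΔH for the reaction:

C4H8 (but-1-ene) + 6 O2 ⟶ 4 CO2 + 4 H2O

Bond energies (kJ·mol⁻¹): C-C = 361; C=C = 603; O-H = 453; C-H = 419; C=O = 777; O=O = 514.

ΔH ≈ −2079 kJ

Bonds broken (reactants):
  C-C: 2 × 361 = 722
  C-H: 8 × 419 = 3352
  C=C: 1 × 603 = 603
  O=O: 6 × 514 = 3084
  Σ(broken) = 7761 kJ
Bonds formed (products):
  C=O: 8 × 777 = 6216
  O-H: 8 × 453 = 3624
  Σ(formed) = 9840 kJ
ΔH = Σ(broken) − Σ(formed) = 7761 − 9840 = −2079 kJ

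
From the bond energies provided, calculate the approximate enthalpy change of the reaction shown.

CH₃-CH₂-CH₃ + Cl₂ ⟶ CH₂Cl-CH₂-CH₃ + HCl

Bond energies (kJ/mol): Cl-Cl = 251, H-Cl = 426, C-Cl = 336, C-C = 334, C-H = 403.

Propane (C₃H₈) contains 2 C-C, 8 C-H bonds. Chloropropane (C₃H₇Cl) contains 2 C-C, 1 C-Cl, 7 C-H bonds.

Bonds broken (reactants):
  C-C: 2 × 334 = 668
  C-H: 8 × 403 = 3224
  Cl-Cl: 1 × 251 = 251
  Σ(broken) = 4143 kJ
Bonds formed (products):
  C-C: 2 × 334 = 668
  C-Cl: 1 × 336 = 336
  C-H: 7 × 403 = 2821
  H-Cl: 1 × 426 = 426
  Σ(formed) = 4251 kJ
ΔH = Σ(broken) − Σ(formed) = 4143 − 4251 = −108 kJ

ΔH ≈ −108 kJ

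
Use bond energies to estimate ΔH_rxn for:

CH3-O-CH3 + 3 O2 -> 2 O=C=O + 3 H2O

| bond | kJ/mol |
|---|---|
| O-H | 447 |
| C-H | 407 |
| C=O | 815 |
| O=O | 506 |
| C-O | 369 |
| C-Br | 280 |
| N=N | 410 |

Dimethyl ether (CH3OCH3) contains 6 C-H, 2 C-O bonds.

ΔH ≈ −1244 kJ

Bonds broken (reactants):
  C-H: 6 × 407 = 2442
  C-O: 2 × 369 = 738
  O=O: 3 × 506 = 1518
  Σ(broken) = 4698 kJ
Bonds formed (products):
  C=O: 4 × 815 = 3260
  O-H: 6 × 447 = 2682
  Σ(formed) = 5942 kJ
ΔH = Σ(broken) − Σ(formed) = 4698 − 5942 = −1244 kJ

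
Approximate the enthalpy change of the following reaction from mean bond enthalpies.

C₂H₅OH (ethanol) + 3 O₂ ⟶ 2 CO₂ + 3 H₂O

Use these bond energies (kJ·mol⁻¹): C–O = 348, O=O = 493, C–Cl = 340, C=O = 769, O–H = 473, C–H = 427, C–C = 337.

ΔH ≈ −1142 kJ

Bonds broken (reactants):
  C–C: 1 × 337 = 337
  C–H: 5 × 427 = 2135
  C–O: 1 × 348 = 348
  O–H: 1 × 473 = 473
  O=O: 3 × 493 = 1479
  Σ(broken) = 4772 kJ
Bonds formed (products):
  C=O: 4 × 769 = 3076
  O–H: 6 × 473 = 2838
  Σ(formed) = 5914 kJ
ΔH = Σ(broken) − Σ(formed) = 4772 − 5914 = −1142 kJ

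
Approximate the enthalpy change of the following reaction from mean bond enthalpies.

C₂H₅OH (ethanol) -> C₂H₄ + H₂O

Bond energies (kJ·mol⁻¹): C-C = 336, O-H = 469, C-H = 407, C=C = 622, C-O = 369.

ΔH ≈ +21 kJ

Bonds broken (reactants):
  C-C: 1 × 336 = 336
  C-H: 5 × 407 = 2035
  C-O: 1 × 369 = 369
  O-H: 1 × 469 = 469
  Σ(broken) = 3209 kJ
Bonds formed (products):
  C-H: 4 × 407 = 1628
  C=C: 1 × 622 = 622
  O-H: 2 × 469 = 938
  Σ(formed) = 3188 kJ
ΔH = Σ(broken) − Σ(formed) = 3209 − 3188 = +21 kJ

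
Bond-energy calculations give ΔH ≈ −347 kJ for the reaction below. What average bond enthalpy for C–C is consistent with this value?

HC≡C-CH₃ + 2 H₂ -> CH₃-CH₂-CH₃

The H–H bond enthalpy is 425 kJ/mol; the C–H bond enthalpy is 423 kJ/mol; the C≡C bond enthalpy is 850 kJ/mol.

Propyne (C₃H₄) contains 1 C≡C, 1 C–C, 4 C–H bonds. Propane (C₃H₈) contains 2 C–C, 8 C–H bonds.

Let D be the C–C bond energy.
Σ(broken) = 1×850 + 1×D + 4×423 + 2×425 = 3392 + D
Σ(formed) = 2×D + 8×423 = 3384 + 2D
ΔH = Σ(broken) − Σ(formed) = (3392 + D) − (3384 + 2D) = +8 − D
Setting this equal to −347 kJ gives D = 355 kJ/mol.

D(C–C) ≈ 355 kJ/mol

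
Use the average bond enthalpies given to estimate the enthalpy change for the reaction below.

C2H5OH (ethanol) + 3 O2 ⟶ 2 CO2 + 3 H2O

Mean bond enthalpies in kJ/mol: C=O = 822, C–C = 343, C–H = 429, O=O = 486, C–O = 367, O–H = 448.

ΔH ≈ −1215 kJ

Bonds broken (reactants):
  C–C: 1 × 343 = 343
  C–H: 5 × 429 = 2145
  C–O: 1 × 367 = 367
  O–H: 1 × 448 = 448
  O=O: 3 × 486 = 1458
  Σ(broken) = 4761 kJ
Bonds formed (products):
  C=O: 4 × 822 = 3288
  O–H: 6 × 448 = 2688
  Σ(formed) = 5976 kJ
ΔH = Σ(broken) − Σ(formed) = 4761 − 5976 = −1215 kJ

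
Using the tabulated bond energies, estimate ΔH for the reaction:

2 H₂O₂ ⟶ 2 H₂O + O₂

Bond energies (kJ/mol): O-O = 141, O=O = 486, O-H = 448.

ΔH ≈ −204 kJ

Bonds broken (reactants):
  O-H: 4 × 448 = 1792
  O-O: 2 × 141 = 282
  Σ(broken) = 2074 kJ
Bonds formed (products):
  O-H: 4 × 448 = 1792
  O=O: 1 × 486 = 486
  Σ(formed) = 2278 kJ
ΔH = Σ(broken) − Σ(formed) = 2074 − 2278 = −204 kJ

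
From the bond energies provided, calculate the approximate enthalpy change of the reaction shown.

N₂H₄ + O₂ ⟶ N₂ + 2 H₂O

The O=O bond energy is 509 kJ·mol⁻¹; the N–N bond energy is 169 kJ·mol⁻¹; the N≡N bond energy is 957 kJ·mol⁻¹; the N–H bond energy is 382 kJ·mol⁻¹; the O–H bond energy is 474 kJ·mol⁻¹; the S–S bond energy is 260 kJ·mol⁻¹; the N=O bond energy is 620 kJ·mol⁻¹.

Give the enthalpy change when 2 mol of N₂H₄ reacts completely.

Bonds broken (reactants):
  N–H: 4 × 382 = 1528
  N–N: 1 × 169 = 169
  O=O: 1 × 509 = 509
  Σ(broken) = 2206 kJ
Bonds formed (products):
  N≡N: 1 × 957 = 957
  O–H: 4 × 474 = 1896
  Σ(formed) = 2853 kJ
ΔH = Σ(broken) − Σ(formed) = 2206 − 2853 = −647 kJ
For 2× the reaction as written: 2 × (−647) = −1294 kJ

ΔH = −1294 kJ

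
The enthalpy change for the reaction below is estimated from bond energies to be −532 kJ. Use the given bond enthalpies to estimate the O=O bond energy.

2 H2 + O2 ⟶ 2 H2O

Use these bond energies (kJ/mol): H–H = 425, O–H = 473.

Let D be the O=O bond energy.
Σ(broken) = 2×425 + 1×D = 850 + D
Σ(formed) = 4×473 = 1892
ΔH = Σ(broken) − Σ(formed) = (850 + D) − (1892) = −1042 + D
Setting this equal to −532 kJ gives D = 510 kJ/mol.

D(O=O) ≈ 510 kJ/mol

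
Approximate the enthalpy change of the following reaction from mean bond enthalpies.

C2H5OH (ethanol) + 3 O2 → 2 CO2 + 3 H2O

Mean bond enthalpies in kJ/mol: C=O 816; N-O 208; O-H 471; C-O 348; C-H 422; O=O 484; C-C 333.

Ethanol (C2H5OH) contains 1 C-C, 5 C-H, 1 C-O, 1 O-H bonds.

Bonds broken (reactants):
  C-C: 1 × 333 = 333
  C-H: 5 × 422 = 2110
  C-O: 1 × 348 = 348
  O-H: 1 × 471 = 471
  O=O: 3 × 484 = 1452
  Σ(broken) = 4714 kJ
Bonds formed (products):
  C=O: 4 × 816 = 3264
  O-H: 6 × 471 = 2826
  Σ(formed) = 6090 kJ
ΔH = Σ(broken) − Σ(formed) = 4714 − 6090 = −1376 kJ

ΔH ≈ −1376 kJ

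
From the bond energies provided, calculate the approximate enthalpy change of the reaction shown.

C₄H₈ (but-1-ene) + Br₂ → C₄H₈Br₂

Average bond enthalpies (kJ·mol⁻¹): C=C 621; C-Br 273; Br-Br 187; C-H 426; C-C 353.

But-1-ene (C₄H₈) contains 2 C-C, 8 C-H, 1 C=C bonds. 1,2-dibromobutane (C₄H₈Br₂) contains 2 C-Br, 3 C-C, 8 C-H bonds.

Bonds broken (reactants):
  Br-Br: 1 × 187 = 187
  C-C: 2 × 353 = 706
  C-H: 8 × 426 = 3408
  C=C: 1 × 621 = 621
  Σ(broken) = 4922 kJ
Bonds formed (products):
  C-Br: 2 × 273 = 546
  C-C: 3 × 353 = 1059
  C-H: 8 × 426 = 3408
  Σ(formed) = 5013 kJ
ΔH = Σ(broken) − Σ(formed) = 4922 − 5013 = −91 kJ

ΔH ≈ −91 kJ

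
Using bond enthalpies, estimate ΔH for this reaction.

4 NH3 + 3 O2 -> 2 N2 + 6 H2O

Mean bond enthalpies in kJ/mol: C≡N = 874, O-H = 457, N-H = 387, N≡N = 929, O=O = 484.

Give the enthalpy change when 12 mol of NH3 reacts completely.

Bonds broken (reactants):
  N-H: 12 × 387 = 4644
  O=O: 3 × 484 = 1452
  Σ(broken) = 6096 kJ
Bonds formed (products):
  N≡N: 2 × 929 = 1858
  O-H: 12 × 457 = 5484
  Σ(formed) = 7342 kJ
ΔH = Σ(broken) − Σ(formed) = 6096 − 7342 = −1246 kJ
For 3× the reaction as written: 3 × (−1246) = −3738 kJ

ΔH = −3738 kJ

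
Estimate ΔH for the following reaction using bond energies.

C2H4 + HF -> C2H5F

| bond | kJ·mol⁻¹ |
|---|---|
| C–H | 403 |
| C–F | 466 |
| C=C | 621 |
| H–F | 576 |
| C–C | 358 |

Bonds broken (reactants):
  C–H: 4 × 403 = 1612
  C=C: 1 × 621 = 621
  H–F: 1 × 576 = 576
  Σ(broken) = 2809 kJ
Bonds formed (products):
  C–C: 1 × 358 = 358
  C–F: 1 × 466 = 466
  C–H: 5 × 403 = 2015
  Σ(formed) = 2839 kJ
ΔH = Σ(broken) − Σ(formed) = 2809 − 2839 = −30 kJ

ΔH ≈ −30 kJ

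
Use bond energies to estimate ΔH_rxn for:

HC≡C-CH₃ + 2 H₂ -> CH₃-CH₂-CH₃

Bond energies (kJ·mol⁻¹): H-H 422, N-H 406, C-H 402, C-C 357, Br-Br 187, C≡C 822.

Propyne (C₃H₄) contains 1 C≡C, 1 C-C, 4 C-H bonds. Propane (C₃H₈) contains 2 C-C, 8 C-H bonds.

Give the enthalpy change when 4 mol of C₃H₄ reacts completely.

Bonds broken (reactants):
  C≡C: 1 × 822 = 822
  C-C: 1 × 357 = 357
  C-H: 4 × 402 = 1608
  H-H: 2 × 422 = 844
  Σ(broken) = 3631 kJ
Bonds formed (products):
  C-C: 2 × 357 = 714
  C-H: 8 × 402 = 3216
  Σ(formed) = 3930 kJ
ΔH = Σ(broken) − Σ(formed) = 3631 − 3930 = −299 kJ
For 4× the reaction as written: 4 × (−299) = −1196 kJ

ΔH = −1196 kJ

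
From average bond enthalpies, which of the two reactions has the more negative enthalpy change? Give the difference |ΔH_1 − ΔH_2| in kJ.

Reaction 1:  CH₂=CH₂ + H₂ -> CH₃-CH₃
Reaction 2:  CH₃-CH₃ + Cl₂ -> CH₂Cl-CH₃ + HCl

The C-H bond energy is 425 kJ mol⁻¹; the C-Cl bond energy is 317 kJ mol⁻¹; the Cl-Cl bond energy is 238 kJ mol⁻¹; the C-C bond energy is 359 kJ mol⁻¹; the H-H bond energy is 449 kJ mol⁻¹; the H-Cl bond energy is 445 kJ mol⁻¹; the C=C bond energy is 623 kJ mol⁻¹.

Reaction 1, by 38 kJ

Reaction 1:
  Bonds broken (reactants):
    C-H: 4 × 425 = 1700
    C=C: 1 × 623 = 623
    H-H: 1 × 449 = 449
    Σ(broken) = 2772 kJ
  Bonds formed (products):
    C-C: 1 × 359 = 359
    C-H: 6 × 425 = 2550
    Σ(formed) = 2909 kJ
  ΔH_1 = 2772 − 2909 = −137 kJ
Reaction 2:
  Bonds broken (reactants):
    C-C: 1 × 359 = 359
    C-H: 6 × 425 = 2550
    Cl-Cl: 1 × 238 = 238
    Σ(broken) = 3147 kJ
  Bonds formed (products):
    C-C: 1 × 359 = 359
    C-Cl: 1 × 317 = 317
    C-H: 5 × 425 = 2125
    H-Cl: 1 × 445 = 445
    Σ(formed) = 3246 kJ
  ΔH_2 = 3147 − 3246 = −99 kJ
ΔH_1 − ΔH_2 = −38 kJ, so reaction 1 has the more negative ΔH; |ΔH_1 − ΔH_2| = 38 kJ.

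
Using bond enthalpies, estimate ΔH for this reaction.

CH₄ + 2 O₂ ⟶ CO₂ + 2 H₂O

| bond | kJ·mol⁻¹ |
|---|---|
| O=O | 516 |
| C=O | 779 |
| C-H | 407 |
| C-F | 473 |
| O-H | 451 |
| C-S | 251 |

ΔH ≈ −702 kJ

Bonds broken (reactants):
  C-H: 4 × 407 = 1628
  O=O: 2 × 516 = 1032
  Σ(broken) = 2660 kJ
Bonds formed (products):
  C=O: 2 × 779 = 1558
  O-H: 4 × 451 = 1804
  Σ(formed) = 3362 kJ
ΔH = Σ(broken) − Σ(formed) = 2660 − 3362 = −702 kJ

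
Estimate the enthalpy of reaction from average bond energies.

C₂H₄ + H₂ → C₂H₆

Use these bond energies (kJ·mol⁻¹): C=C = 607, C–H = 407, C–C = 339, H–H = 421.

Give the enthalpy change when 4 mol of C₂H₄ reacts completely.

Bonds broken (reactants):
  C–H: 4 × 407 = 1628
  C=C: 1 × 607 = 607
  H–H: 1 × 421 = 421
  Σ(broken) = 2656 kJ
Bonds formed (products):
  C–C: 1 × 339 = 339
  C–H: 6 × 407 = 2442
  Σ(formed) = 2781 kJ
ΔH = Σ(broken) − Σ(formed) = 2656 − 2781 = −125 kJ
For 4× the reaction as written: 4 × (−125) = −500 kJ

ΔH = −500 kJ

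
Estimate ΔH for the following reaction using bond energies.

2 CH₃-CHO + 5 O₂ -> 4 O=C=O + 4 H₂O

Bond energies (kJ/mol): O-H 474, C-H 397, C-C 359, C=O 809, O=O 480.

Bonds broken (reactants):
  C-C: 2 × 359 = 718
  C-H: 8 × 397 = 3176
  C=O: 2 × 809 = 1618
  O=O: 5 × 480 = 2400
  Σ(broken) = 7912 kJ
Bonds formed (products):
  C=O: 8 × 809 = 6472
  O-H: 8 × 474 = 3792
  Σ(formed) = 10264 kJ
ΔH = Σ(broken) − Σ(formed) = 7912 − 10264 = −2352 kJ

ΔH ≈ −2352 kJ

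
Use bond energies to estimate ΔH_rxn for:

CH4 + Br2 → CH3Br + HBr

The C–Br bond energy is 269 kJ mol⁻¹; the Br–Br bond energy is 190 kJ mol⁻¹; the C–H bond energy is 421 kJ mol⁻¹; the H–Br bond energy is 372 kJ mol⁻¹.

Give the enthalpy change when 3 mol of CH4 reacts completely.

ΔH = −90 kJ

Bonds broken (reactants):
  Br–Br: 1 × 190 = 190
  C–H: 4 × 421 = 1684
  Σ(broken) = 1874 kJ
Bonds formed (products):
  C–Br: 1 × 269 = 269
  C–H: 3 × 421 = 1263
  H–Br: 1 × 372 = 372
  Σ(formed) = 1904 kJ
ΔH = Σ(broken) − Σ(formed) = 1874 − 1904 = −30 kJ
For 3× the reaction as written: 3 × (−30) = −90 kJ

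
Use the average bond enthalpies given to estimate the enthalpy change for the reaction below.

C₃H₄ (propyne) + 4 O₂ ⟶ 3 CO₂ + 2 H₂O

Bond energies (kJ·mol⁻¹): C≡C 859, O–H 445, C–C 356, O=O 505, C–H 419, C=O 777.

ΔH ≈ −1531 kJ

Bonds broken (reactants):
  C≡C: 1 × 859 = 859
  C–C: 1 × 356 = 356
  C–H: 4 × 419 = 1676
  O=O: 4 × 505 = 2020
  Σ(broken) = 4911 kJ
Bonds formed (products):
  C=O: 6 × 777 = 4662
  O–H: 4 × 445 = 1780
  Σ(formed) = 6442 kJ
ΔH = Σ(broken) − Σ(formed) = 4911 − 6442 = −1531 kJ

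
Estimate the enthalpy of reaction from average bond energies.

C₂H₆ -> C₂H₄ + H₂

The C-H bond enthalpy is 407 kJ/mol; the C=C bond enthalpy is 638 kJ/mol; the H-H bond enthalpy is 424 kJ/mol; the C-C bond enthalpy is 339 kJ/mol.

Bonds broken (reactants):
  C-C: 1 × 339 = 339
  C-H: 6 × 407 = 2442
  Σ(broken) = 2781 kJ
Bonds formed (products):
  C-H: 4 × 407 = 1628
  C=C: 1 × 638 = 638
  H-H: 1 × 424 = 424
  Σ(formed) = 2690 kJ
ΔH = Σ(broken) − Σ(formed) = 2781 − 2690 = +91 kJ

ΔH ≈ +91 kJ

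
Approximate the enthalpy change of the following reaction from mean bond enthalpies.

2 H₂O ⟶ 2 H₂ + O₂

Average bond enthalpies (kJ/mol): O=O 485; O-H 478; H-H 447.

Bonds broken (reactants):
  O-H: 4 × 478 = 1912
  Σ(broken) = 1912 kJ
Bonds formed (products):
  H-H: 2 × 447 = 894
  O=O: 1 × 485 = 485
  Σ(formed) = 1379 kJ
ΔH = Σ(broken) − Σ(formed) = 1912 − 1379 = +533 kJ

ΔH ≈ +533 kJ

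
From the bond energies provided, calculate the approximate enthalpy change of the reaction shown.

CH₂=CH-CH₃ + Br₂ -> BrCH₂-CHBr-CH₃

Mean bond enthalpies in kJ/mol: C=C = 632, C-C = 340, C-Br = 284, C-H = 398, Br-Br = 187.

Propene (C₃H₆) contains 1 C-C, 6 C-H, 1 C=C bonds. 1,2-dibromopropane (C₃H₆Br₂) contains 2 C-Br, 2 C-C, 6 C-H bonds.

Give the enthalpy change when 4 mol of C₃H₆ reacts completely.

Bonds broken (reactants):
  Br-Br: 1 × 187 = 187
  C-C: 1 × 340 = 340
  C-H: 6 × 398 = 2388
  C=C: 1 × 632 = 632
  Σ(broken) = 3547 kJ
Bonds formed (products):
  C-Br: 2 × 284 = 568
  C-C: 2 × 340 = 680
  C-H: 6 × 398 = 2388
  Σ(formed) = 3636 kJ
ΔH = Σ(broken) − Σ(formed) = 3547 − 3636 = −89 kJ
For 4× the reaction as written: 4 × (−89) = −356 kJ

ΔH = −356 kJ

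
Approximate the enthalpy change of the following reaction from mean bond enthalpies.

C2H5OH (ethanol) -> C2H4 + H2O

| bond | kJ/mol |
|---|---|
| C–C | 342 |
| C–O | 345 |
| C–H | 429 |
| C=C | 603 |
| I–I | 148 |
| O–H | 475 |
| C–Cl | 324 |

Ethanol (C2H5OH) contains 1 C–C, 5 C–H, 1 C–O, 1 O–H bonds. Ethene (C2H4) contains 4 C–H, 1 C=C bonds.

ΔH ≈ +38 kJ

Bonds broken (reactants):
  C–C: 1 × 342 = 342
  C–H: 5 × 429 = 2145
  C–O: 1 × 345 = 345
  O–H: 1 × 475 = 475
  Σ(broken) = 3307 kJ
Bonds formed (products):
  C–H: 4 × 429 = 1716
  C=C: 1 × 603 = 603
  O–H: 2 × 475 = 950
  Σ(formed) = 3269 kJ
ΔH = Σ(broken) − Σ(formed) = 3307 − 3269 = +38 kJ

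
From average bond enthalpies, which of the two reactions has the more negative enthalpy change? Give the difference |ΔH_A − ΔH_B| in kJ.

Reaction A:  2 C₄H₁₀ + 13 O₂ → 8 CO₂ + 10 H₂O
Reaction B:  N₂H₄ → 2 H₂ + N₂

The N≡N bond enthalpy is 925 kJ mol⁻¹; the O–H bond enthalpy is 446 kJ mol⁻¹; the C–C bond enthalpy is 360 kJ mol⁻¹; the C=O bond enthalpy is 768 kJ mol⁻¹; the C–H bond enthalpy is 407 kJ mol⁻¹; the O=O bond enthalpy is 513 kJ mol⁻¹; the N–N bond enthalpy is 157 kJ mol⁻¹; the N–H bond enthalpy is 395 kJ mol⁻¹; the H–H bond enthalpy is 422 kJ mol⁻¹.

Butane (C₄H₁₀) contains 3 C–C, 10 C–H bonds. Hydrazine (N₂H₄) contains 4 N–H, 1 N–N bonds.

Reaction A, by 4207 kJ

Reaction A:
  Bonds broken (reactants):
    C–C: 6 × 360 = 2160
    C–H: 20 × 407 = 8140
    O=O: 13 × 513 = 6669
    Σ(broken) = 16969 kJ
  Bonds formed (products):
    C=O: 16 × 768 = 12288
    O–H: 20 × 446 = 8920
    Σ(formed) = 21208 kJ
  ΔH_A = 16969 − 21208 = −4239 kJ
Reaction B:
  Bonds broken (reactants):
    N–H: 4 × 395 = 1580
    N–N: 1 × 157 = 157
    Σ(broken) = 1737 kJ
  Bonds formed (products):
    H–H: 2 × 422 = 844
    N≡N: 1 × 925 = 925
    Σ(formed) = 1769 kJ
  ΔH_B = 1737 − 1769 = −32 kJ
ΔH_A − ΔH_B = −4207 kJ, so reaction A has the more negative ΔH; |ΔH_A − ΔH_B| = 4207 kJ.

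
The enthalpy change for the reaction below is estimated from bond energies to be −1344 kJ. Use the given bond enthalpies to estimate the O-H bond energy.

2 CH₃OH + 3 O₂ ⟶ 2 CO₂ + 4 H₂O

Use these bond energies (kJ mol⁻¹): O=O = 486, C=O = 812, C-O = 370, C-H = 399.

Let D be the O-H bond energy.
Σ(broken) = 6×399 + 2×370 + 2×D + 3×486 = 4592 + 2D
Σ(formed) = 4×812 + 8×D = 3248 + 8D
ΔH = Σ(broken) − Σ(formed) = (4592 + 2D) − (3248 + 8D) = +1344 − 6D
Setting this equal to −1344 kJ gives 6D = 2688, so D = 448 kJ/mol.

D(O-H) ≈ 448 kJ/mol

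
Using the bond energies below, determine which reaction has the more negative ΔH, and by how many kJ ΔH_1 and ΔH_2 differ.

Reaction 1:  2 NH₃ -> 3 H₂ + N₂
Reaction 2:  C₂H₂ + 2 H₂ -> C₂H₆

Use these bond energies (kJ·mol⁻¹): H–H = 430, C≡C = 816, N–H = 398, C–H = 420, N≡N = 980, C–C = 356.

Reaction 1:
  Bonds broken (reactants):
    N–H: 6 × 398 = 2388
    Σ(broken) = 2388 kJ
  Bonds formed (products):
    H–H: 3 × 430 = 1290
    N≡N: 1 × 980 = 980
    Σ(formed) = 2270 kJ
  ΔH_1 = 2388 − 2270 = +118 kJ
Reaction 2:
  Bonds broken (reactants):
    C≡C: 1 × 816 = 816
    C–H: 2 × 420 = 840
    H–H: 2 × 430 = 860
    Σ(broken) = 2516 kJ
  Bonds formed (products):
    C–C: 1 × 356 = 356
    C–H: 6 × 420 = 2520
    Σ(formed) = 2876 kJ
  ΔH_2 = 2516 − 2876 = −360 kJ
ΔH_1 − ΔH_2 = +478 kJ, so reaction 2 has the more negative ΔH; |ΔH_1 − ΔH_2| = 478 kJ.

Reaction 2, by 478 kJ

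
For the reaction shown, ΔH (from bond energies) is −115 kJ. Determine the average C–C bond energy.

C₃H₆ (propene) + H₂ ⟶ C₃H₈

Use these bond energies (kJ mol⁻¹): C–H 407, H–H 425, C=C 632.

Let D be the C–C bond energy.
Σ(broken) = 1×D + 6×407 + 1×632 + 1×425 = 3499 + D
Σ(formed) = 2×D + 8×407 = 3256 + 2D
ΔH = Σ(broken) − Σ(formed) = (3499 + D) − (3256 + 2D) = +243 − D
Setting this equal to −115 kJ gives D = 358 kJ/mol.

D(C–C) ≈ 358 kJ/mol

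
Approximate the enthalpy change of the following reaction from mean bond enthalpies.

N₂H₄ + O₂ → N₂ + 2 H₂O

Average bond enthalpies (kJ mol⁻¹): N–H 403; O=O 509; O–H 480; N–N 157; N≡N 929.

ΔH ≈ −571 kJ

Bonds broken (reactants):
  N–H: 4 × 403 = 1612
  N–N: 1 × 157 = 157
  O=O: 1 × 509 = 509
  Σ(broken) = 2278 kJ
Bonds formed (products):
  N≡N: 1 × 929 = 929
  O–H: 4 × 480 = 1920
  Σ(formed) = 2849 kJ
ΔH = Σ(broken) − Σ(formed) = 2278 − 2849 = −571 kJ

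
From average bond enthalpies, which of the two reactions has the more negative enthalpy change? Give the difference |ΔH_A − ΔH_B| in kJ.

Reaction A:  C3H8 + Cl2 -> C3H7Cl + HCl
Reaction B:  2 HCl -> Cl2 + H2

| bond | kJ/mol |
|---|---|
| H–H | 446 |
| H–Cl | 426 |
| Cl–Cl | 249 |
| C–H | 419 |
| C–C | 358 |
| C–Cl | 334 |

Reaction A:
  Bonds broken (reactants):
    C–C: 2 × 358 = 716
    C–H: 8 × 419 = 3352
    Cl–Cl: 1 × 249 = 249
    Σ(broken) = 4317 kJ
  Bonds formed (products):
    C–C: 2 × 358 = 716
    C–Cl: 1 × 334 = 334
    C–H: 7 × 419 = 2933
    H–Cl: 1 × 426 = 426
    Σ(formed) = 4409 kJ
  ΔH_A = 4317 − 4409 = −92 kJ
Reaction B:
  Bonds broken (reactants):
    H–Cl: 2 × 426 = 852
    Σ(broken) = 852 kJ
  Bonds formed (products):
    Cl–Cl: 1 × 249 = 249
    H–H: 1 × 446 = 446
    Σ(formed) = 695 kJ
  ΔH_B = 852 − 695 = +157 kJ
ΔH_A − ΔH_B = −249 kJ, so reaction A has the more negative ΔH; |ΔH_A − ΔH_B| = 249 kJ.

Reaction A, by 249 kJ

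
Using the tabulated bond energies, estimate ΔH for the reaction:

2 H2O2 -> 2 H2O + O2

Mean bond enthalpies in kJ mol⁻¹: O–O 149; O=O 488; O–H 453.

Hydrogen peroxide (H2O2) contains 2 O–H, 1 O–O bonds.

Bonds broken (reactants):
  O–H: 4 × 453 = 1812
  O–O: 2 × 149 = 298
  Σ(broken) = 2110 kJ
Bonds formed (products):
  O–H: 4 × 453 = 1812
  O=O: 1 × 488 = 488
  Σ(formed) = 2300 kJ
ΔH = Σ(broken) − Σ(formed) = 2110 − 2300 = −190 kJ

ΔH ≈ −190 kJ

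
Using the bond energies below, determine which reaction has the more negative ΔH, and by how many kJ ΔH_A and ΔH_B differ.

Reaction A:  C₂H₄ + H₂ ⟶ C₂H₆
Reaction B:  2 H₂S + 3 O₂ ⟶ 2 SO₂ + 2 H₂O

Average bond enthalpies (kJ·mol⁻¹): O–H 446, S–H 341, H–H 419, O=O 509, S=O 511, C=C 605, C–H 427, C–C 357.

Reaction A:
  Bonds broken (reactants):
    C–H: 4 × 427 = 1708
    C=C: 1 × 605 = 605
    H–H: 1 × 419 = 419
    Σ(broken) = 2732 kJ
  Bonds formed (products):
    C–C: 1 × 357 = 357
    C–H: 6 × 427 = 2562
    Σ(formed) = 2919 kJ
  ΔH_A = 2732 − 2919 = −187 kJ
Reaction B:
  Bonds broken (reactants):
    O=O: 3 × 509 = 1527
    S–H: 4 × 341 = 1364
    Σ(broken) = 2891 kJ
  Bonds formed (products):
    O–H: 4 × 446 = 1784
    S=O: 4 × 511 = 2044
    Σ(formed) = 3828 kJ
  ΔH_B = 2891 − 3828 = −937 kJ
ΔH_A − ΔH_B = +750 kJ, so reaction B has the more negative ΔH; |ΔH_A − ΔH_B| = 750 kJ.

Reaction B, by 750 kJ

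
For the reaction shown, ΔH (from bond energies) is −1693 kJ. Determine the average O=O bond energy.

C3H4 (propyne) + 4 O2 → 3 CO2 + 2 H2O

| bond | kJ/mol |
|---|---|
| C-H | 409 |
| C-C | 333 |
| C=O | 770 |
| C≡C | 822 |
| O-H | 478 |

D(O=O) ≈ 512 kJ/mol

Let D be the O=O bond energy.
Σ(broken) = 1×822 + 1×333 + 4×409 + 4×D = 2791 + 4D
Σ(formed) = 6×770 + 4×478 = 6532
ΔH = Σ(broken) − Σ(formed) = (2791 + 4D) − (6532) = −3741 + 4D
Setting this equal to −1693 kJ gives 4D = 2048, so D = 512 kJ/mol.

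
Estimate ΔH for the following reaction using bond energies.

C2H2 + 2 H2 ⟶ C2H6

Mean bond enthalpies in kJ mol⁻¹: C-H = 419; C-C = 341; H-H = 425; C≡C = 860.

Bonds broken (reactants):
  C≡C: 1 × 860 = 860
  C-H: 2 × 419 = 838
  H-H: 2 × 425 = 850
  Σ(broken) = 2548 kJ
Bonds formed (products):
  C-C: 1 × 341 = 341
  C-H: 6 × 419 = 2514
  Σ(formed) = 2855 kJ
ΔH = Σ(broken) − Σ(formed) = 2548 − 2855 = −307 kJ

ΔH ≈ −307 kJ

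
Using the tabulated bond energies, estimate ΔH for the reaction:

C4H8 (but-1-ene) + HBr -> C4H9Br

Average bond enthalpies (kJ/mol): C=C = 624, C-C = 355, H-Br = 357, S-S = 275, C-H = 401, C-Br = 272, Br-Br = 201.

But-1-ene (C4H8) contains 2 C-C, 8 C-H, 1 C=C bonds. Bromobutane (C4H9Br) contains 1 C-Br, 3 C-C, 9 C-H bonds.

ΔH ≈ −47 kJ

Bonds broken (reactants):
  C-C: 2 × 355 = 710
  C-H: 8 × 401 = 3208
  C=C: 1 × 624 = 624
  H-Br: 1 × 357 = 357
  Σ(broken) = 4899 kJ
Bonds formed (products):
  C-Br: 1 × 272 = 272
  C-C: 3 × 355 = 1065
  C-H: 9 × 401 = 3609
  Σ(formed) = 4946 kJ
ΔH = Σ(broken) − Σ(formed) = 4899 − 4946 = −47 kJ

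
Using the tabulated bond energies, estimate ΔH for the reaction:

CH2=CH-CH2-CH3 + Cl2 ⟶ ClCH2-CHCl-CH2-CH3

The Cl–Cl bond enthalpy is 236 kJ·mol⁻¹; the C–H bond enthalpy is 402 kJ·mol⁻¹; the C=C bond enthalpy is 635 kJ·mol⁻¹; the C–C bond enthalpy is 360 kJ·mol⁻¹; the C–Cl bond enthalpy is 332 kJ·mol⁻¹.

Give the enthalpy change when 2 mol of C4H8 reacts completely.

ΔH = −306 kJ

Bonds broken (reactants):
  C–C: 2 × 360 = 720
  C–H: 8 × 402 = 3216
  C=C: 1 × 635 = 635
  Cl–Cl: 1 × 236 = 236
  Σ(broken) = 4807 kJ
Bonds formed (products):
  C–C: 3 × 360 = 1080
  C–Cl: 2 × 332 = 664
  C–H: 8 × 402 = 3216
  Σ(formed) = 4960 kJ
ΔH = Σ(broken) − Σ(formed) = 4807 − 4960 = −153 kJ
For 2× the reaction as written: 2 × (−153) = −306 kJ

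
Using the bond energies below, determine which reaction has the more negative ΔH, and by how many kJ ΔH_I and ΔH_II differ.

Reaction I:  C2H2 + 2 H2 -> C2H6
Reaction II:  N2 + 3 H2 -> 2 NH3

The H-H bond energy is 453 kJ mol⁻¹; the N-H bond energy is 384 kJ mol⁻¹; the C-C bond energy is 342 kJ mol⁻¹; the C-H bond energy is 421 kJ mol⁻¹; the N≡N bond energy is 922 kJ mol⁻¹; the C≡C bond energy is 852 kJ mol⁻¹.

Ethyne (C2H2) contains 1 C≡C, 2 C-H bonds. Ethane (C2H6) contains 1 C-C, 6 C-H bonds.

Reaction I:
  Bonds broken (reactants):
    C≡C: 1 × 852 = 852
    C-H: 2 × 421 = 842
    H-H: 2 × 453 = 906
    Σ(broken) = 2600 kJ
  Bonds formed (products):
    C-C: 1 × 342 = 342
    C-H: 6 × 421 = 2526
    Σ(formed) = 2868 kJ
  ΔH_I = 2600 − 2868 = −268 kJ
Reaction II:
  Bonds broken (reactants):
    H-H: 3 × 453 = 1359
    N≡N: 1 × 922 = 922
    Σ(broken) = 2281 kJ
  Bonds formed (products):
    N-H: 6 × 384 = 2304
    Σ(formed) = 2304 kJ
  ΔH_II = 2281 − 2304 = −23 kJ
ΔH_I − ΔH_II = −245 kJ, so reaction I has the more negative ΔH; |ΔH_I − ΔH_II| = 245 kJ.

Reaction I, by 245 kJ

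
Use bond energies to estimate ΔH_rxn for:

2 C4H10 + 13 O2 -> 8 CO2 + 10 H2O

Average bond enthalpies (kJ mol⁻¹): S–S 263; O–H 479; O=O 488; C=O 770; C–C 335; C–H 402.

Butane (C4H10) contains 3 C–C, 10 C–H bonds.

ΔH ≈ −5506 kJ

Bonds broken (reactants):
  C–C: 6 × 335 = 2010
  C–H: 20 × 402 = 8040
  O=O: 13 × 488 = 6344
  Σ(broken) = 16394 kJ
Bonds formed (products):
  C=O: 16 × 770 = 12320
  O–H: 20 × 479 = 9580
  Σ(formed) = 21900 kJ
ΔH = Σ(broken) − Σ(formed) = 16394 − 21900 = −5506 kJ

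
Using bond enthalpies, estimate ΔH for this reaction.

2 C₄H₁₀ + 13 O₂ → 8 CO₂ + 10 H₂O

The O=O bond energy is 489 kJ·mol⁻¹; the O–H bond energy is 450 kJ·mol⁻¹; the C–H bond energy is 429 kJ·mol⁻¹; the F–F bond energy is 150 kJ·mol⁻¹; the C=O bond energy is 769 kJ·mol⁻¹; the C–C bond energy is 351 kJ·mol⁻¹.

ΔH ≈ −4261 kJ

Bonds broken (reactants):
  C–C: 6 × 351 = 2106
  C–H: 20 × 429 = 8580
  O=O: 13 × 489 = 6357
  Σ(broken) = 17043 kJ
Bonds formed (products):
  C=O: 16 × 769 = 12304
  O–H: 20 × 450 = 9000
  Σ(formed) = 21304 kJ
ΔH = Σ(broken) − Σ(formed) = 17043 − 21304 = −4261 kJ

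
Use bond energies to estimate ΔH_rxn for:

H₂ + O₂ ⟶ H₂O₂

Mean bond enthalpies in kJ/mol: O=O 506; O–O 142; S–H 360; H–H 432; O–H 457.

ΔH ≈ −118 kJ

Bonds broken (reactants):
  H–H: 1 × 432 = 432
  O=O: 1 × 506 = 506
  Σ(broken) = 938 kJ
Bonds formed (products):
  O–H: 2 × 457 = 914
  O–O: 1 × 142 = 142
  Σ(formed) = 1056 kJ
ΔH = Σ(broken) − Σ(formed) = 938 − 1056 = −118 kJ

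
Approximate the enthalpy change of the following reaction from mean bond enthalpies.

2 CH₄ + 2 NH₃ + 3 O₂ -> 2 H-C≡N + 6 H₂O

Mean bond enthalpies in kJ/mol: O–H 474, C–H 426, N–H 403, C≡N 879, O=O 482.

Bonds broken (reactants):
  C–H: 8 × 426 = 3408
  N–H: 6 × 403 = 2418
  O=O: 3 × 482 = 1446
  Σ(broken) = 7272 kJ
Bonds formed (products):
  C≡N: 2 × 879 = 1758
  C–H: 2 × 426 = 852
  O–H: 12 × 474 = 5688
  Σ(formed) = 8298 kJ
ΔH = Σ(broken) − Σ(formed) = 7272 − 8298 = −1026 kJ

ΔH ≈ −1026 kJ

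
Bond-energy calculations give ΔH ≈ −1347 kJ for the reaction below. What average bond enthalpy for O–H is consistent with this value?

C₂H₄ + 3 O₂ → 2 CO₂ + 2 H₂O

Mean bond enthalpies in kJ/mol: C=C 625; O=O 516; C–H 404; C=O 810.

Let D be the O–H bond energy.
Σ(broken) = 4×404 + 1×625 + 3×516 = 3789
Σ(formed) = 4×810 + 4×D = 3240 + 4D
ΔH = Σ(broken) − Σ(formed) = (3789) − (3240 + 4D) = +549 − 4D
Setting this equal to −1347 kJ gives 4D = 1896, so D = 474 kJ/mol.

D(O–H) ≈ 474 kJ/mol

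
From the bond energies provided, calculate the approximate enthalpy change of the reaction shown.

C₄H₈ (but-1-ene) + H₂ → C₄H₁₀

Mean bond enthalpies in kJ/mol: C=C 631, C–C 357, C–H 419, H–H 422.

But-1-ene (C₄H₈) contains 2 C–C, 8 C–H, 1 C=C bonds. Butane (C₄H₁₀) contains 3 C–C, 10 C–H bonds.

Bonds broken (reactants):
  C–C: 2 × 357 = 714
  C–H: 8 × 419 = 3352
  C=C: 1 × 631 = 631
  H–H: 1 × 422 = 422
  Σ(broken) = 5119 kJ
Bonds formed (products):
  C–C: 3 × 357 = 1071
  C–H: 10 × 419 = 4190
  Σ(formed) = 5261 kJ
ΔH = Σ(broken) − Σ(formed) = 5119 − 5261 = −142 kJ

ΔH ≈ −142 kJ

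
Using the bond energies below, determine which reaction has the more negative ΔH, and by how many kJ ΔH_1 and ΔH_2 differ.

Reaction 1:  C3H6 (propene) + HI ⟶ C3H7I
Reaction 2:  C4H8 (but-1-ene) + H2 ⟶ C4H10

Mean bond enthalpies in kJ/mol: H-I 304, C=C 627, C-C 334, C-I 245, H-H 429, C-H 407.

Reaction 1:
  Bonds broken (reactants):
    C-C: 1 × 334 = 334
    C-H: 6 × 407 = 2442
    C=C: 1 × 627 = 627
    H-I: 1 × 304 = 304
    Σ(broken) = 3707 kJ
  Bonds formed (products):
    C-C: 2 × 334 = 668
    C-H: 7 × 407 = 2849
    C-I: 1 × 245 = 245
    Σ(formed) = 3762 kJ
  ΔH_1 = 3707 − 3762 = −55 kJ
Reaction 2:
  Bonds broken (reactants):
    C-C: 2 × 334 = 668
    C-H: 8 × 407 = 3256
    C=C: 1 × 627 = 627
    H-H: 1 × 429 = 429
    Σ(broken) = 4980 kJ
  Bonds formed (products):
    C-C: 3 × 334 = 1002
    C-H: 10 × 407 = 4070
    Σ(formed) = 5072 kJ
  ΔH_2 = 4980 − 5072 = −92 kJ
ΔH_1 − ΔH_2 = +37 kJ, so reaction 2 has the more negative ΔH; |ΔH_1 − ΔH_2| = 37 kJ.

Reaction 2, by 37 kJ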